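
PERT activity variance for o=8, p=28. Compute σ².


σ² = ((p - o) / 6)² = (p - o)² / 36
= (28 - 8)² / 36
= 20² / 36
= 400 / 36
= 11.1111


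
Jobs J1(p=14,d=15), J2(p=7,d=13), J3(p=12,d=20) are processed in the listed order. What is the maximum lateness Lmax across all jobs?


Lateness per job (L = C - d):
  J1: C=14, d=15, L=-1
  J2: C=21, d=13, L=8
  J3: C=33, d=20, L=13
Lmax = max(-1, 8, 13)
= 13


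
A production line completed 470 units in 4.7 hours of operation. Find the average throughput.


Throughput = units / time
= 470 / 4.7
= 100.0 units/hour


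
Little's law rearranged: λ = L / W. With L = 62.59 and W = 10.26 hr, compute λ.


Little's law: L = λW → λ = L / W
= 62.59 / 10.26
= 6.10 per hour


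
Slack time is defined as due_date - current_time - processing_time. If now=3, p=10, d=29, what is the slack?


Slack = due - current_time - processing
= 29 - 3 - 10
= 16


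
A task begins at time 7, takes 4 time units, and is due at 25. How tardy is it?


Completion = start + processing = 7 + 4 = 11
Tardiness = max(0, C - d) = max(0, 11 - 25)
= max(0, -14)
= 0


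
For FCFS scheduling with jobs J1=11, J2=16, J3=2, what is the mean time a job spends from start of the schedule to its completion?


Completion times:
  J1: completes at 11
  J2: completes at 27
  J3: completes at 29
Sum = 67
Average = 67/3
= 22.33


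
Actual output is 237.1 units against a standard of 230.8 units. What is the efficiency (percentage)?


Efficiency = (actual / standard) × 100
= (237.1 / 230.8) × 100
= 102.7%


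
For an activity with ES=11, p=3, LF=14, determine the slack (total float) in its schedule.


EF = ES + duration = 11 + 3 = 14
LS = LF - duration = 14 - 3 = 11
Total Float = LF - EF = 14 - 14
(or LS - ES = 11 - 11)
= 0


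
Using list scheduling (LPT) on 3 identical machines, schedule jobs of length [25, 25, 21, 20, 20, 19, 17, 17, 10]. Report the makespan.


Jobs (LPT sorted): [25, 25, 21, 20, 20, 19, 17, 17, 10]
Machines: 3
  J=25 → Machine 1 (load: 0+25=25)
  J=25 → Machine 2 (load: 0+25=25)
  J=21 → Machine 3 (load: 0+21=21)
  J=20 → Machine 3 (load: 21+20=41)
  J=20 → Machine 1 (load: 25+20=45)
  J=19 → Machine 2 (load: 25+19=44)
  J=17 → Machine 3 (load: 41+17=58)
  J=17 → Machine 2 (load: 44+17=61)
  J=10 → Machine 1 (load: 45+10=55)
Machine loads: [55, 61, 58]
Makespan = max = 61 time units


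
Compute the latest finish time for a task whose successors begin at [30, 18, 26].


LF = min of all successor start times
Successors start at: [30, 18, 26]
LF = min(30, 18, 26)
= 18


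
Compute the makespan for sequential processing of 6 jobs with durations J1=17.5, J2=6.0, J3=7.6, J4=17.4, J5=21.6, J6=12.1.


Sequential makespan: sum all processing times
= 17.5 + 6.0 + 7.6 + 17.4 + 21.6 + 12.1
= 82.2 time units


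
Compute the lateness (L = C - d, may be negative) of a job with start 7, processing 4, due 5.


Completion = 7 + 4 = 11
Lateness = C - d = 11 - 5
= 6


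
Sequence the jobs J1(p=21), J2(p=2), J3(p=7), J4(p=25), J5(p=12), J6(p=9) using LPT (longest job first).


LPT: sort by longest processing time first
  J4: p=25
  J1: p=21
  J5: p=12
  J6: p=9
  J3: p=7
  J2: p=2
Order: J4 → J1 → J5 → J6 → J3 → J2


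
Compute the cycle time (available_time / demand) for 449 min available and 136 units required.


Cycle time = available time / demand
= 449 / 136
= 3.30 min/unit


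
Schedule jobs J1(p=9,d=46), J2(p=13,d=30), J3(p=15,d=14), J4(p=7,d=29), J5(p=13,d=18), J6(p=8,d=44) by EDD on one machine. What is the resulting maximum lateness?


EDD order: J3 → J5 → J4 → J2 → J6 → J1
Completion and lateness:
  J3: C=15, d=14, L=15-14=1
  J5: C=28, d=18, L=28-18=10
  J4: C=35, d=29, L=35-29=6
  J2: C=48, d=30, L=48-30=18
  J6: C=56, d=44, L=56-44=12
  J1: C=65, d=46, L=65-46=19
Lmax = max(1, 10, 6, 18, 12, 19)
= 19


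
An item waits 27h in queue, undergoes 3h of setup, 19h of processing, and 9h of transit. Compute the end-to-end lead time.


Lead time = queue + setup + processing + transit
= 27 + 3 + 19 + 9
= 58 hours


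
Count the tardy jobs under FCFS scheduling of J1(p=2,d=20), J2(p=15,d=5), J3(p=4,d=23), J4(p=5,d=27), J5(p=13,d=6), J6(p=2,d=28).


Completion vs due date:
  J1: C=2, d=20 → on time
  J2: C=17, d=5 → TARDY
  J3: C=21, d=23 → on time
  J4: C=26, d=27 → on time
  J5: C=39, d=6 → TARDY
  J6: C=41, d=28 → TARDY
Tardy jobs: J2, J5, J6
Count = 3


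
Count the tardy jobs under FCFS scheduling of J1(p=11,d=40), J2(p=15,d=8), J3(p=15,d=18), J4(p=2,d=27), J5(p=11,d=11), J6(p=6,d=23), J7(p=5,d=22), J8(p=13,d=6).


Completion vs due date:
  J1: C=11, d=40 → on time
  J2: C=26, d=8 → TARDY
  J3: C=41, d=18 → TARDY
  J4: C=43, d=27 → TARDY
  J5: C=54, d=11 → TARDY
  J6: C=60, d=23 → TARDY
  J7: C=65, d=22 → TARDY
  J8: C=78, d=6 → TARDY
Tardy jobs: J2, J3, J4, J5, J6, J7, J8
Count = 7


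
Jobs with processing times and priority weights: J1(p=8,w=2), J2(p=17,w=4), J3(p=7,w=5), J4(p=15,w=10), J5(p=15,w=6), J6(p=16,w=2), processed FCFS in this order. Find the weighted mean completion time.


Completion times:
  J1: C=8, w×C=2×8=16
  J2: C=25, w×C=4×25=100
  J3: C=32, w×C=5×32=160
  J4: C=47, w×C=10×47=470
  J5: C=62, w×C=6×62=372
  J6: C=78, w×C=2×78=156
Sum w×C = 1274
Sum w = 29
Weighted avg = 1274/29
= 43.93


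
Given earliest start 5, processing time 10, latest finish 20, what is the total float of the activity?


EF = ES + duration = 5 + 10 = 15
LS = LF - duration = 20 - 10 = 10
Total Float = LF - EF = 20 - 15
(or LS - ES = 10 - 5)
= 5


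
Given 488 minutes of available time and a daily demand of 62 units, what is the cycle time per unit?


Cycle time = available time / demand
= 488 / 62
= 7.87 min/unit


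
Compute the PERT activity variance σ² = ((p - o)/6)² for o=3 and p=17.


σ² = ((p - o) / 6)² = (p - o)² / 36
= (17 - 3)² / 36
= 14² / 36
= 196 / 36
= 5.4444


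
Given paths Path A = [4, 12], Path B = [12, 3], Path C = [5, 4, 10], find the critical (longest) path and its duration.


Path A: 4 + 12 = 16
Path B: 12 + 3 = 15
Path C: 5 + 4 + 10 = 19
Critical path = longest = max(16, 15, 19)
= 19 (Path C)


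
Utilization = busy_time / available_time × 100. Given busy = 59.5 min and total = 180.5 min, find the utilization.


Utilization = busy / total × 100
= 59.5 / 180.5 × 100
= 33.0%


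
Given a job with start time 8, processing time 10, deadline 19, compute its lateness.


Completion = 8 + 10 = 18
Lateness = C - d = 18 - 19
= -1


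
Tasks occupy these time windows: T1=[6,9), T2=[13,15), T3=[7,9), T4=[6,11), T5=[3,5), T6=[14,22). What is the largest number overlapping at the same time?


Check each time point for overlaps:
  t=7: 3 tasks active (T1, T3, T4)
Max concurrent = 3


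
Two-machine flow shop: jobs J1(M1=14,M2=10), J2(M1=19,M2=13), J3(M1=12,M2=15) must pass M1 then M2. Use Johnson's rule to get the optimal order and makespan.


Johnson's rule:
Group 1 (M1≤M2, sort by M1): ['J3']
Group 2 (M1>M2, sort desc M2): ['J2', 'J1']
Sequence: J3 → J2 → J1
Makespan calculation:
  J3: M1 done=12, M2 done=27
  J2: M1 done=31, M2 done=44
  J1: M1 done=45, M2 done=55
= Sequence: J3 → J2 → J1, Makespan: 55


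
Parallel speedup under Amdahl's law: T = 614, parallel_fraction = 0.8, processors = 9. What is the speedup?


Amdahl's law: T_p = T × ((1-p) + p/N)
= 614 × ((1-0.8) + 0.8/9)
= 614 × (0.20 + 0.0889)
= 614 × 0.2889
= 177.38
Speedup = 614/177.38
= 3.46×


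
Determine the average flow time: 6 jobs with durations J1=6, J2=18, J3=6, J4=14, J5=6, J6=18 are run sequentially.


Completion times:
  J1: completes at 6
  J2: completes at 24
  J3: completes at 30
  J4: completes at 44
  J5: completes at 50
  J6: completes at 68
Sum = 222
Average = 222/6
= 37.00


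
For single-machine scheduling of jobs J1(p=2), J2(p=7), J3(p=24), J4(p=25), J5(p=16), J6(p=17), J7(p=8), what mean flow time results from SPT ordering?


SPT order: J1 → J2 → J7 → J5 → J6 → J3 → J4
Completion times:
  J1: C=2
  J2: C=9
  J7: C=17
  J5: C=33
  J6: C=50
  J3: C=74
  J4: C=99
Sum = 284, n = 7
Mean flow = 284/7
= 40.57


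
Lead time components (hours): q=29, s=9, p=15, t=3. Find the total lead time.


Lead time = queue + setup + processing + transit
= 29 + 9 + 15 + 3
= 56 hours


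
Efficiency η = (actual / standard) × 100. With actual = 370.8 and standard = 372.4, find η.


Efficiency = (actual / standard) × 100
= (370.8 / 372.4) × 100
= 99.6%


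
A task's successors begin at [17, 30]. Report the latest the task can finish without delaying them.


LF = min of all successor start times
Successors start at: [17, 30]
LF = min(17, 30)
= 17


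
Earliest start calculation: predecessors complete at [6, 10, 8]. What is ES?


ES = max of all predecessor completion times
Predecessors: [6, 10, 8]
ES = max(6, 10, 8)
= 10


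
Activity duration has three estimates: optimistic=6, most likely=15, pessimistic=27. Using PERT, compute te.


te = (o + 4m + p) / 6
= (6 + 4×15 + 27) / 6
= (6 + 60 + 27) / 6
= 93 / 6
= 15.50


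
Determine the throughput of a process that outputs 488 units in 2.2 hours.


Throughput = units / time
= 488 / 2.2
= 221.8 units/hour


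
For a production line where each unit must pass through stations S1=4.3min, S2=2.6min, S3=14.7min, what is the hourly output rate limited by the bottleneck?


Bottleneck = longest station time
Station times: [4.3, 2.6, 14.7]
Max = 14.7 min
Rate = 60 / 14.7
= 4.08 units/hour (bottleneck: 14.7min)


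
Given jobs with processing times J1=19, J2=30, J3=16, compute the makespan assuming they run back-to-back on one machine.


Sequential makespan: sum all processing times
= 19 + 30 + 16
= 65 time units


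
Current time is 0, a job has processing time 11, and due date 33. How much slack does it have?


Slack = due - current_time - processing
= 33 - 0 - 11
= 22


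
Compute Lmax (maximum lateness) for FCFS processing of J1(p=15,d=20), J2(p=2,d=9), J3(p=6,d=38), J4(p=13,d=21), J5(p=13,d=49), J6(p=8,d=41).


Lateness per job (L = C - d):
  J1: C=15, d=20, L=-5
  J2: C=17, d=9, L=8
  J3: C=23, d=38, L=-15
  J4: C=36, d=21, L=15
  J5: C=49, d=49, L=0
  J6: C=57, d=41, L=16
Lmax = max(-5, 8, -15, 15, 0, 16)
= 16


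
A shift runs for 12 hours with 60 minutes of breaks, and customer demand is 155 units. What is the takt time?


Available = 12×60 - 60 = 660 min
Takt time = 660 / 155
= 4.26 min/unit


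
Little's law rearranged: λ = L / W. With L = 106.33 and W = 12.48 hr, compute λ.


Little's law: L = λW → λ = L / W
= 106.33 / 12.48
= 8.52 per hour


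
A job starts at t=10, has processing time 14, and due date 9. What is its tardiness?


Completion = start + processing = 10 + 14 = 24
Tardiness = max(0, C - d) = max(0, 24 - 9)
= max(0, 15)
= 15


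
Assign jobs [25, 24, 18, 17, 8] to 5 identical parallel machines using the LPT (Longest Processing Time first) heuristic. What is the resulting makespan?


Jobs (LPT sorted): [25, 24, 18, 17, 8]
Machines: 5
  J=25 → Machine 1 (load: 0+25=25)
  J=24 → Machine 2 (load: 0+24=24)
  J=18 → Machine 3 (load: 0+18=18)
  J=17 → Machine 4 (load: 0+17=17)
  J=8 → Machine 5 (load: 0+8=8)
Machine loads: [25, 24, 18, 17, 8]
Makespan = max = 25 time units


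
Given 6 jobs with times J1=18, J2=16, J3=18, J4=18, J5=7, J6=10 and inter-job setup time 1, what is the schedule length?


Makespan = Σ processing + (n-1) × setup
= (18 + 16 + 18 + 18 + 7 + 10) + (6-1)×1
= 87 + 5
= 92 time units


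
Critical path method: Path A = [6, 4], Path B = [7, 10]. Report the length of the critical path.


Path A: 6 + 4 = 10
Path B: 7 + 10 = 17
Critical path = longest = max(10, 17)
= 17 (Path B)


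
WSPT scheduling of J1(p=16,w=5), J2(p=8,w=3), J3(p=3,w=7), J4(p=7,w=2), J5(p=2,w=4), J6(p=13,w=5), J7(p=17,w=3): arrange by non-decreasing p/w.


WSPT (Smith's rule): sort by p/w ascending
  J3: p/w = 3/7 = 0.429
  J5: p/w = 2/4 = 0.500
  J6: p/w = 13/5 = 2.600
  J2: p/w = 8/3 = 2.667
  J1: p/w = 16/5 = 3.200
  J4: p/w = 7/2 = 3.500
  J7: p/w = 17/3 = 5.667
Order: J3 → J5 → J6 → J2 → J1 → J4 → J7


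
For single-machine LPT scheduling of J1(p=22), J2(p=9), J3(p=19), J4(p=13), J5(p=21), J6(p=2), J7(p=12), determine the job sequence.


LPT: sort by longest processing time first
  J1: p=22
  J5: p=21
  J3: p=19
  J4: p=13
  J7: p=12
  J2: p=9
  J6: p=2
Order: J1 → J5 → J3 → J4 → J7 → J2 → J6


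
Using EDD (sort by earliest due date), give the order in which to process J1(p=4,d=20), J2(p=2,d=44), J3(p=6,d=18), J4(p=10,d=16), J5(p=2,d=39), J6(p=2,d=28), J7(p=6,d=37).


EDD: sort by earliest due date
  J4: d=16, p=10
  J3: d=18, p=6
  J1: d=20, p=4
  J6: d=28, p=2
  J7: d=37, p=6
  J5: d=39, p=2
  J2: d=44, p=2
Order: J4 → J3 → J1 → J6 → J7 → J5 → J2


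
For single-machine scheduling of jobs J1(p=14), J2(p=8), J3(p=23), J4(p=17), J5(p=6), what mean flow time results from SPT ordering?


SPT order: J5 → J2 → J1 → J4 → J3
Completion times:
  J5: C=6
  J2: C=14
  J1: C=28
  J4: C=45
  J3: C=68
Sum = 161, n = 5
Mean flow = 161/5
= 32.20


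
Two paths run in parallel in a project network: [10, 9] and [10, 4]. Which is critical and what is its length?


Path A: 10 + 9 = 19
Path B: 10 + 4 = 14
Critical path = longest = max(19, 14)
= 19 (Path A)


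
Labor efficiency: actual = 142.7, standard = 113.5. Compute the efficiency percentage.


Efficiency = (actual / standard) × 100
= (142.7 / 113.5) × 100
= 125.7%


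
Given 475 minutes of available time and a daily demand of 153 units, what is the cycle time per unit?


Cycle time = available time / demand
= 475 / 153
= 3.10 min/unit


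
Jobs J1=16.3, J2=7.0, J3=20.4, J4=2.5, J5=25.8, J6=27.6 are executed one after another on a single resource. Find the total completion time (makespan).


Sequential makespan: sum all processing times
= 16.3 + 7.0 + 20.4 + 2.5 + 25.8 + 27.6
= 99.6 time units


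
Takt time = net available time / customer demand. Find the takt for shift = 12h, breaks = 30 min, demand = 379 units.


Available = 12×60 - 30 = 690 min
Takt time = 690 / 379
= 1.82 min/unit


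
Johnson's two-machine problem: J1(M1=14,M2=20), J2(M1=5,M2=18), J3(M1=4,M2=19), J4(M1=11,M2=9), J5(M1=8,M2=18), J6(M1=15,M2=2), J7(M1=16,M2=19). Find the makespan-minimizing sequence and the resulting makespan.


Johnson's rule:
Group 1 (M1≤M2, sort by M1): ['J3', 'J2', 'J5', 'J1', 'J7']
Group 2 (M1>M2, sort desc M2): ['J4', 'J6']
Sequence: J3 → J2 → J5 → J1 → J7 → J4 → J6
Makespan calculation:
  J3: M1 done=4, M2 done=23
  J2: M1 done=9, M2 done=41
  J5: M1 done=17, M2 done=59
  J1: M1 done=31, M2 done=79
  J7: M1 done=47, M2 done=98
  J4: M1 done=58, M2 done=107
  J6: M1 done=73, M2 done=109
= Sequence: J3 → J2 → J5 → J1 → J7 → J4 → J6, Makespan: 109


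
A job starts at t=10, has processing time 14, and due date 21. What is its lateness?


Completion = 10 + 14 = 24
Lateness = C - d = 24 - 21
= 3


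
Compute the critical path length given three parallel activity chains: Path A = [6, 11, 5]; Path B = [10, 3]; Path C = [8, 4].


Path A: 6 + 11 + 5 = 22
Path B: 10 + 3 = 13
Path C: 8 + 4 = 12
Critical path = longest = max(22, 13, 12)
= 22 (Path A)


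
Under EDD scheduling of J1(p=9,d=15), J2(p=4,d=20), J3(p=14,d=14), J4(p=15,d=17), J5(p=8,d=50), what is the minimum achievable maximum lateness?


EDD order: J3 → J1 → J4 → J2 → J5
Completion and lateness:
  J3: C=14, d=14, L=14-14=0
  J1: C=23, d=15, L=23-15=8
  J4: C=38, d=17, L=38-17=21
  J2: C=42, d=20, L=42-20=22
  J5: C=50, d=50, L=50-50=0
Lmax = max(0, 8, 21, 22, 0)
= 22


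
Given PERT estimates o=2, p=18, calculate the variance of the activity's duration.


σ² = ((p - o) / 6)² = (p - o)² / 36
= (18 - 2)² / 36
= 16² / 36
= 256 / 36
= 7.1111


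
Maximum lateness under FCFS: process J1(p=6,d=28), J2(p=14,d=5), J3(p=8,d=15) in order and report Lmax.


Lateness per job (L = C - d):
  J1: C=6, d=28, L=-22
  J2: C=20, d=5, L=15
  J3: C=28, d=15, L=13
Lmax = max(-22, 15, 13)
= 15


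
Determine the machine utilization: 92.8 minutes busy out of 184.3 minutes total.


Utilization = busy / total × 100
= 92.8 / 184.3 × 100
= 50.4%


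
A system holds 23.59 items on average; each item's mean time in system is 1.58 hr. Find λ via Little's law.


Little's law: L = λW → λ = L / W
= 23.59 / 1.58
= 14.93 per hour


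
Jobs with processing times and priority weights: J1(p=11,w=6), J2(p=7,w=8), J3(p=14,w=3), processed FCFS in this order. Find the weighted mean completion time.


Completion times:
  J1: C=11, w×C=6×11=66
  J2: C=18, w×C=8×18=144
  J3: C=32, w×C=3×32=96
Sum w×C = 306
Sum w = 17
Weighted avg = 306/17
= 18.00


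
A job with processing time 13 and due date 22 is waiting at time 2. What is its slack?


Slack = due - current_time - processing
= 22 - 2 - 13
= 7


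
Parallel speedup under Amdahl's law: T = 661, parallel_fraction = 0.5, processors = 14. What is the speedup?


Amdahl's law: T_p = T × ((1-p) + p/N)
= 661 × ((1-0.5) + 0.5/14)
= 661 × (0.50 + 0.0357)
= 661 × 0.5357
= 354.11
Speedup = 661/354.11
= 1.87×


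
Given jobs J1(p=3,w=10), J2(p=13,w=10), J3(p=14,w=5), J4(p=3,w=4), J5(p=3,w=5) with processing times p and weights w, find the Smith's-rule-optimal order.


WSPT (Smith's rule): sort by p/w ascending
  J1: p/w = 3/10 = 0.300
  J5: p/w = 3/5 = 0.600
  J4: p/w = 3/4 = 0.750
  J2: p/w = 13/10 = 1.300
  J3: p/w = 14/5 = 2.800
Order: J1 → J5 → J4 → J2 → J3


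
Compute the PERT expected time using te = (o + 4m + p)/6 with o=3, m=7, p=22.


te = (o + 4m + p) / 6
= (3 + 4×7 + 22) / 6
= (3 + 28 + 22) / 6
= 53 / 6
= 8.83


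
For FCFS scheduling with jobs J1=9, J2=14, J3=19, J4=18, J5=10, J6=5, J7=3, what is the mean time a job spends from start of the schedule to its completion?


Completion times:
  J1: completes at 9
  J2: completes at 23
  J3: completes at 42
  J4: completes at 60
  J5: completes at 70
  J6: completes at 75
  J7: completes at 78
Sum = 357
Average = 357/7
= 51.00


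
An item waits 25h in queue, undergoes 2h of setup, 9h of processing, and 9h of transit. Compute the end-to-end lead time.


Lead time = queue + setup + processing + transit
= 25 + 2 + 9 + 9
= 45 hours


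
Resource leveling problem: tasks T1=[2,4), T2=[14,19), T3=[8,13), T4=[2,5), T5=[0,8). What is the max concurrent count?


Check each time point for overlaps:
  t=2: 3 tasks active (T1, T4, T5)
Max concurrent = 3


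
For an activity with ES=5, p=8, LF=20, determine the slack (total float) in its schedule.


EF = ES + duration = 5 + 8 = 13
LS = LF - duration = 20 - 8 = 12
Total Float = LF - EF = 20 - 13
(or LS - ES = 12 - 5)
= 7


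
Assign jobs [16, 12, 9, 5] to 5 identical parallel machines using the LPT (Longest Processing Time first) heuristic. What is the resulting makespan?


Jobs (LPT sorted): [16, 12, 9, 5]
Machines: 5
  J=16 → Machine 1 (load: 0+16=16)
  J=12 → Machine 2 (load: 0+12=12)
  J=9 → Machine 3 (load: 0+9=9)
  J=5 → Machine 4 (load: 0+5=5)
Machine loads: [16, 12, 9, 5, 0]
Makespan = max = 16 time units


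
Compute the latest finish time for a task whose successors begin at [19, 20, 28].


LF = min of all successor start times
Successors start at: [19, 20, 28]
LF = min(19, 20, 28)
= 19


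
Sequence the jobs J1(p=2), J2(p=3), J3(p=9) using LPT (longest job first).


LPT: sort by longest processing time first
  J3: p=9
  J2: p=3
  J1: p=2
Order: J3 → J2 → J1


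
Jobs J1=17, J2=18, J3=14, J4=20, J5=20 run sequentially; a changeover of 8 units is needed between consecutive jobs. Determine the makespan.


Makespan = Σ processing + (n-1) × setup
= (17 + 18 + 14 + 20 + 20) + (5-1)×8
= 89 + 32
= 121 time units


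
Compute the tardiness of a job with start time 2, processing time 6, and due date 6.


Completion = start + processing = 2 + 6 = 8
Tardiness = max(0, C - d) = max(0, 8 - 6)
= max(0, 2)
= 2


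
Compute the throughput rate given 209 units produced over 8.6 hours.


Throughput = units / time
= 209 / 8.6
= 24.3 units/hour


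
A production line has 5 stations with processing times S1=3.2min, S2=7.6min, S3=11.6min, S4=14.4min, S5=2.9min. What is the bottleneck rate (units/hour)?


Bottleneck = longest station time
Station times: [3.2, 7.6, 11.6, 14.4, 2.9]
Max = 14.4 min
Rate = 60 / 14.4
= 4.17 units/hour (bottleneck: 14.4min)


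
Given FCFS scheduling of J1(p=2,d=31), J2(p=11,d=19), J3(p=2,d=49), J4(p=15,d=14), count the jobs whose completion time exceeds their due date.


Completion vs due date:
  J1: C=2, d=31 → on time
  J2: C=13, d=19 → on time
  J3: C=15, d=49 → on time
  J4: C=30, d=14 → TARDY
Tardy jobs: J4
Count = 1


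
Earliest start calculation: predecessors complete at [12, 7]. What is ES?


ES = max of all predecessor completion times
Predecessors: [12, 7]
ES = max(12, 7)
= 12


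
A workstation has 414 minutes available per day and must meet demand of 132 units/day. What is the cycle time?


Cycle time = available time / demand
= 414 / 132
= 3.14 min/unit


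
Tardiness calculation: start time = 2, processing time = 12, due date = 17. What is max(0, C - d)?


Completion = start + processing = 2 + 12 = 14
Tardiness = max(0, C - d) = max(0, 14 - 17)
= max(0, -3)
= 0


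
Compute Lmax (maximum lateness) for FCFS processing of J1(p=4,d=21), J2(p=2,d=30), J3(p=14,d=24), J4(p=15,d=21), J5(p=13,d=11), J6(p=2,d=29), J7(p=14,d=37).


Lateness per job (L = C - d):
  J1: C=4, d=21, L=-17
  J2: C=6, d=30, L=-24
  J3: C=20, d=24, L=-4
  J4: C=35, d=21, L=14
  J5: C=48, d=11, L=37
  J6: C=50, d=29, L=21
  J7: C=64, d=37, L=27
Lmax = max(-17, -24, -4, 14, 37, 21, 27)
= 37


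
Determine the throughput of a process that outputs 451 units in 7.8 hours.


Throughput = units / time
= 451 / 7.8
= 57.8 units/hour


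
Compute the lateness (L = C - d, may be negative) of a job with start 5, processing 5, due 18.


Completion = 5 + 5 = 10
Lateness = C - d = 10 - 18
= -8


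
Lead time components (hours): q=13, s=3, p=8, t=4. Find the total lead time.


Lead time = queue + setup + processing + transit
= 13 + 3 + 8 + 4
= 28 hours


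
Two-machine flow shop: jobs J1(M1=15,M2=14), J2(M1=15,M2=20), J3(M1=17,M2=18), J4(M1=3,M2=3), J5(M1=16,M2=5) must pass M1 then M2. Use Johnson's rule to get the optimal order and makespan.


Johnson's rule:
Group 1 (M1≤M2, sort by M1): ['J4', 'J2', 'J3']
Group 2 (M1>M2, sort desc M2): ['J1', 'J5']
Sequence: J4 → J2 → J3 → J1 → J5
Makespan calculation:
  J4: M1 done=3, M2 done=6
  J2: M1 done=18, M2 done=38
  J3: M1 done=35, M2 done=56
  J1: M1 done=50, M2 done=70
  J5: M1 done=66, M2 done=75
= Sequence: J4 → J2 → J3 → J1 → J5, Makespan: 75


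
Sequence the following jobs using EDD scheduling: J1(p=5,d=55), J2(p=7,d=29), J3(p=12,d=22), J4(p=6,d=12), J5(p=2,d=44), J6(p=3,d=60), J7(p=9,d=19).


EDD: sort by earliest due date
  J4: d=12, p=6
  J7: d=19, p=9
  J3: d=22, p=12
  J2: d=29, p=7
  J5: d=44, p=2
  J1: d=55, p=5
  J6: d=60, p=3
Order: J4 → J7 → J3 → J2 → J5 → J1 → J6


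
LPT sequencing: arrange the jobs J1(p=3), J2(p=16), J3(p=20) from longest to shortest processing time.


LPT: sort by longest processing time first
  J3: p=20
  J2: p=16
  J1: p=3
Order: J3 → J2 → J1


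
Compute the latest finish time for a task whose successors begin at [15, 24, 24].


LF = min of all successor start times
Successors start at: [15, 24, 24]
LF = min(15, 24, 24)
= 15


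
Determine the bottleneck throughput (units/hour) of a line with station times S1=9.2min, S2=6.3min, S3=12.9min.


Bottleneck = longest station time
Station times: [9.2, 6.3, 12.9]
Max = 12.9 min
Rate = 60 / 12.9
= 4.65 units/hour (bottleneck: 12.9min)


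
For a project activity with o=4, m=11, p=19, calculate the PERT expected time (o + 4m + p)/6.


te = (o + 4m + p) / 6
= (4 + 4×11 + 19) / 6
= (4 + 44 + 19) / 6
= 67 / 6
= 11.17


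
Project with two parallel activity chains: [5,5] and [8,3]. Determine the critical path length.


Path A: 5 + 5 = 10
Path B: 8 + 3 = 11
Critical path = longest = max(10, 11)
= 11 (Path B)


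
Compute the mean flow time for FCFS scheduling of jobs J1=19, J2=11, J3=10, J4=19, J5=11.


Completion times:
  J1: completes at 19
  J2: completes at 30
  J3: completes at 40
  J4: completes at 59
  J5: completes at 70
Sum = 218
Average = 218/5
= 43.60


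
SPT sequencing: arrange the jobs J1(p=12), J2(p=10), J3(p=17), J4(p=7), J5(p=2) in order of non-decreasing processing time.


SPT: sort by shortest processing time
  J5: p=2
  J4: p=7
  J2: p=10
  J1: p=12
  J3: p=17
Order: J5 → J4 → J2 → J1 → J3


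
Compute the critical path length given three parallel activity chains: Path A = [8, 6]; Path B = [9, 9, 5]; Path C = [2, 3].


Path A: 8 + 6 = 14
Path B: 9 + 9 + 5 = 23
Path C: 2 + 3 = 5
Critical path = longest = max(14, 23, 5)
= 23 (Path B)


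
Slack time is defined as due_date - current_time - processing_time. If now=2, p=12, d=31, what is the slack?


Slack = due - current_time - processing
= 31 - 2 - 12
= 17


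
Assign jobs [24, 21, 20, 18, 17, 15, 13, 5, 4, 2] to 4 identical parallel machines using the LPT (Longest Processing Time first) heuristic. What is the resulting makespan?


Jobs (LPT sorted): [24, 21, 20, 18, 17, 15, 13, 5, 4, 2]
Machines: 4
  J=24 → Machine 1 (load: 0+24=24)
  J=21 → Machine 2 (load: 0+21=21)
  J=20 → Machine 3 (load: 0+20=20)
  J=18 → Machine 4 (load: 0+18=18)
  J=17 → Machine 4 (load: 18+17=35)
  J=15 → Machine 3 (load: 20+15=35)
  J=13 → Machine 2 (load: 21+13=34)
  J=5 → Machine 1 (load: 24+5=29)
  J=4 → Machine 1 (load: 29+4=33)
  J=2 → Machine 1 (load: 33+2=35)
Machine loads: [35, 34, 35, 35]
Makespan = max = 35 time units


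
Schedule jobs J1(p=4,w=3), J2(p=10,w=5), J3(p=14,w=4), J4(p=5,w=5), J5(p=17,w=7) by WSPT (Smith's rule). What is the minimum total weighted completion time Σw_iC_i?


WSPT order (by p/w): J4 → J1 → J2 → J5 → J3
  J4: C=5, w·C=5×5=25
  J1: C=9, w·C=3×9=27
  J2: C=19, w·C=5×19=95
  J5: C=36, w·C=7×36=252
  J3: C=50, w·C=4×50=200
Σ w·C = 599
= 599


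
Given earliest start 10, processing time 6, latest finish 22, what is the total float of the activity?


EF = ES + duration = 10 + 6 = 16
LS = LF - duration = 22 - 6 = 16
Total Float = LF - EF = 22 - 16
(or LS - ES = 16 - 10)
= 6


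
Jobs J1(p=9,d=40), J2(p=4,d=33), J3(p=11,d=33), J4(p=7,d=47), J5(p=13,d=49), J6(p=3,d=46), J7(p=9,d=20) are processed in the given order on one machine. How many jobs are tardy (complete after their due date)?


Completion vs due date:
  J1: C=9, d=40 → on time
  J2: C=13, d=33 → on time
  J3: C=24, d=33 → on time
  J4: C=31, d=47 → on time
  J5: C=44, d=49 → on time
  J6: C=47, d=46 → TARDY
  J7: C=56, d=20 → TARDY
Tardy jobs: J6, J7
Count = 2


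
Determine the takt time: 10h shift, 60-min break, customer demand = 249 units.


Available = 10×60 - 60 = 540 min
Takt time = 540 / 249
= 2.17 min/unit


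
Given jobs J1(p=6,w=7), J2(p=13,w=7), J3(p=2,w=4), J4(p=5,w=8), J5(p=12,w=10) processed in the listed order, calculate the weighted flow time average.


Completion times:
  J1: C=6, w×C=7×6=42
  J2: C=19, w×C=7×19=133
  J3: C=21, w×C=4×21=84
  J4: C=26, w×C=8×26=208
  J5: C=38, w×C=10×38=380
Sum w×C = 847
Sum w = 36
Weighted avg = 847/36
= 23.53


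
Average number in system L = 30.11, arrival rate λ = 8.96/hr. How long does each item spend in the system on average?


Little's law: L = λW → W = L / λ
= 30.11 / 8.96
= 3.36 hours


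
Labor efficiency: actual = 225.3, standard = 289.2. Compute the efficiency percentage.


Efficiency = (actual / standard) × 100
= (225.3 / 289.2) × 100
= 77.9%


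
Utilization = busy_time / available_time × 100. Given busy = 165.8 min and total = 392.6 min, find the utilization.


Utilization = busy / total × 100
= 165.8 / 392.6 × 100
= 42.2%


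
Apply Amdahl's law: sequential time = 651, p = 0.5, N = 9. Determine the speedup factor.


Amdahl's law: T_p = T × ((1-p) + p/N)
= 651 × ((1-0.5) + 0.5/9)
= 651 × (0.50 + 0.0556)
= 651 × 0.5556
= 361.67
Speedup = 651/361.67
= 1.80×


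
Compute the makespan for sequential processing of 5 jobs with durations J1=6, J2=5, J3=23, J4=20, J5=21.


Sequential makespan: sum all processing times
= 6 + 5 + 23 + 20 + 21
= 75 time units


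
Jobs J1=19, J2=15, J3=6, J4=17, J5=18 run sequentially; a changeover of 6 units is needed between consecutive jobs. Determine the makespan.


Makespan = Σ processing + (n-1) × setup
= (19 + 15 + 6 + 17 + 18) + (5-1)×6
= 75 + 24
= 99 time units


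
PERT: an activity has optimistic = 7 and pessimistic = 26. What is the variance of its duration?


σ² = ((p - o) / 6)² = (p - o)² / 36
= (26 - 7)² / 36
= 19² / 36
= 361 / 36
= 10.0278


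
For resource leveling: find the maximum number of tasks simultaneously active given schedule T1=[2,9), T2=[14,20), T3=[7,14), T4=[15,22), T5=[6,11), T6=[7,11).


Check each time point for overlaps:
  t=7: 4 tasks active (T1, T3, T5, T6)
Max concurrent = 4


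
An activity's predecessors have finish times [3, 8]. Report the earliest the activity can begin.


ES = max of all predecessor completion times
Predecessors: [3, 8]
ES = max(3, 8)
= 8


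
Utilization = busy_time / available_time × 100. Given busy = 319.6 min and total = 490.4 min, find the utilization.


Utilization = busy / total × 100
= 319.6 / 490.4 × 100
= 65.2%


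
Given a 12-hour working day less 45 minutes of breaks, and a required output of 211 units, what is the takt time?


Available = 12×60 - 45 = 675 min
Takt time = 675 / 211
= 3.20 min/unit


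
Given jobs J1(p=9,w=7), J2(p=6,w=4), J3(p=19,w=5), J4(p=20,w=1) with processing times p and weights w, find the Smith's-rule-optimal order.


WSPT (Smith's rule): sort by p/w ascending
  J1: p/w = 9/7 = 1.286
  J2: p/w = 6/4 = 1.500
  J3: p/w = 19/5 = 3.800
  J4: p/w = 20/1 = 20.000
Order: J1 → J2 → J3 → J4


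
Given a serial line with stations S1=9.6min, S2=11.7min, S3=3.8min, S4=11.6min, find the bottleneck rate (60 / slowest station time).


Bottleneck = longest station time
Station times: [9.6, 11.7, 3.8, 11.6]
Max = 11.7 min
Rate = 60 / 11.7
= 5.13 units/hour (bottleneck: 11.7min)


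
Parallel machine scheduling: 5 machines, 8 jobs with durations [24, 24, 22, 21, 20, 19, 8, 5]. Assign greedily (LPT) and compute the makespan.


Jobs (LPT sorted): [24, 24, 22, 21, 20, 19, 8, 5]
Machines: 5
  J=24 → Machine 1 (load: 0+24=24)
  J=24 → Machine 2 (load: 0+24=24)
  J=22 → Machine 3 (load: 0+22=22)
  J=21 → Machine 4 (load: 0+21=21)
  J=20 → Machine 5 (load: 0+20=20)
  J=19 → Machine 5 (load: 20+19=39)
  J=8 → Machine 4 (load: 21+8=29)
  J=5 → Machine 3 (load: 22+5=27)
Machine loads: [24, 24, 27, 29, 39]
Makespan = max = 39 time units


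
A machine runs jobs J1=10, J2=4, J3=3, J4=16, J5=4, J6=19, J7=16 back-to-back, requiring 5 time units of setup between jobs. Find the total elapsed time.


Makespan = Σ processing + (n-1) × setup
= (10 + 4 + 3 + 16 + 4 + 19 + 16) + (7-1)×5
= 72 + 30
= 102 time units


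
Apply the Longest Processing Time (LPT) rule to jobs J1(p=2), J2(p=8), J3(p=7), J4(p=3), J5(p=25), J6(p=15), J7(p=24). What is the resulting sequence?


LPT: sort by longest processing time first
  J5: p=25
  J7: p=24
  J6: p=15
  J2: p=8
  J3: p=7
  J4: p=3
  J1: p=2
Order: J5 → J7 → J6 → J2 → J3 → J4 → J1


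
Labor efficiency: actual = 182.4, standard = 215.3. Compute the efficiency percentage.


Efficiency = (actual / standard) × 100
= (182.4 / 215.3) × 100
= 84.7%


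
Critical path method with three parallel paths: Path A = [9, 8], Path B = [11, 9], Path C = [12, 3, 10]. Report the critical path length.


Path A: 9 + 8 = 17
Path B: 11 + 9 = 20
Path C: 12 + 3 + 10 = 25
Critical path = longest = max(17, 20, 25)
= 25 (Path C)


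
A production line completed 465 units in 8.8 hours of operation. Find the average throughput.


Throughput = units / time
= 465 / 8.8
= 52.8 units/hour


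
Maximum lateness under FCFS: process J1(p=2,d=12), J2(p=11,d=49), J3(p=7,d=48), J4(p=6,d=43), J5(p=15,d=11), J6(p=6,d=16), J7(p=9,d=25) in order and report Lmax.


Lateness per job (L = C - d):
  J1: C=2, d=12, L=-10
  J2: C=13, d=49, L=-36
  J3: C=20, d=48, L=-28
  J4: C=26, d=43, L=-17
  J5: C=41, d=11, L=30
  J6: C=47, d=16, L=31
  J7: C=56, d=25, L=31
Lmax = max(-10, -36, -28, -17, 30, 31, 31)
= 31


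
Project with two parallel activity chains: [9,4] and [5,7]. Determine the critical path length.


Path A: 9 + 4 = 13
Path B: 5 + 7 = 12
Critical path = longest = max(13, 12)
= 13 (Path A)


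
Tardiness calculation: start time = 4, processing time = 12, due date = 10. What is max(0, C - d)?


Completion = start + processing = 4 + 12 = 16
Tardiness = max(0, C - d) = max(0, 16 - 10)
= max(0, 6)
= 6


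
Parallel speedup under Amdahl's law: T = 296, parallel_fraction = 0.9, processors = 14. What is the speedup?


Amdahl's law: T_p = T × ((1-p) + p/N)
= 296 × ((1-0.9) + 0.9/14)
= 296 × (0.10 + 0.0643)
= 296 × 0.1643
= 48.63
Speedup = 296/48.63
= 6.09×


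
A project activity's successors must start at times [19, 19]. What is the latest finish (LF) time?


LF = min of all successor start times
Successors start at: [19, 19]
LF = min(19, 19)
= 19


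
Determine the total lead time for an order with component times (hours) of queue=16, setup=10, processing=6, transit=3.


Lead time = queue + setup + processing + transit
= 16 + 10 + 6 + 3
= 35 hours


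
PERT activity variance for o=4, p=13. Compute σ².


σ² = ((p - o) / 6)² = (p - o)² / 36
= (13 - 4)² / 36
= 9² / 36
= 81 / 36
= 2.2500


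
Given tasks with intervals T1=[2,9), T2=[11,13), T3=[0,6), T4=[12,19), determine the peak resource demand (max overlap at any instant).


Check each time point for overlaps:
  t=2: 2 tasks active (T1, T3)
Max concurrent = 2


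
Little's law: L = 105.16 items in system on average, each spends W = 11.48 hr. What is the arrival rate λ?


Little's law: L = λW → λ = L / W
= 105.16 / 11.48
= 9.16 per hour


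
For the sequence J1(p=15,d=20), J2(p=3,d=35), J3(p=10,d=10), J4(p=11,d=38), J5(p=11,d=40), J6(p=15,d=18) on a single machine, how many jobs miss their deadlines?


Completion vs due date:
  J1: C=15, d=20 → on time
  J2: C=18, d=35 → on time
  J3: C=28, d=10 → TARDY
  J4: C=39, d=38 → TARDY
  J5: C=50, d=40 → TARDY
  J6: C=65, d=18 → TARDY
Tardy jobs: J3, J4, J5, J6
Count = 4


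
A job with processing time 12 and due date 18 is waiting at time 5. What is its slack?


Slack = due - current_time - processing
= 18 - 5 - 12
= 1


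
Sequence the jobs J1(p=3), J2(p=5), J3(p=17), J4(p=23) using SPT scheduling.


SPT: sort by shortest processing time
  J1: p=3
  J2: p=5
  J3: p=17
  J4: p=23
Order: J1 → J2 → J3 → J4


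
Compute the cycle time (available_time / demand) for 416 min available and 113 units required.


Cycle time = available time / demand
= 416 / 113
= 3.68 min/unit


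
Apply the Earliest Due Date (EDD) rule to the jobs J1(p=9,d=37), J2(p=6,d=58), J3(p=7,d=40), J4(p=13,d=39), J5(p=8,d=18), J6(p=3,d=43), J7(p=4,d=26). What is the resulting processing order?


EDD: sort by earliest due date
  J5: d=18, p=8
  J7: d=26, p=4
  J1: d=37, p=9
  J4: d=39, p=13
  J3: d=40, p=7
  J6: d=43, p=3
  J2: d=58, p=6
Order: J5 → J7 → J1 → J4 → J3 → J6 → J2


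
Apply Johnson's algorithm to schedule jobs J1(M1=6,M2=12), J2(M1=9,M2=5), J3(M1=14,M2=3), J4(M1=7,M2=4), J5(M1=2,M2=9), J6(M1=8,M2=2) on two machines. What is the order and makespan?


Johnson's rule:
Group 1 (M1≤M2, sort by M1): ['J5', 'J1']
Group 2 (M1>M2, sort desc M2): ['J2', 'J4', 'J3', 'J6']
Sequence: J5 → J1 → J2 → J4 → J3 → J6
Makespan calculation:
  J5: M1 done=2, M2 done=11
  J1: M1 done=8, M2 done=23
  J2: M1 done=17, M2 done=28
  J4: M1 done=24, M2 done=32
  J3: M1 done=38, M2 done=41
  J6: M1 done=46, M2 done=48
= Sequence: J5 → J1 → J2 → J4 → J3 → J6, Makespan: 48


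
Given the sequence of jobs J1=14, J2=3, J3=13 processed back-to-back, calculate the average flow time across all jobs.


Completion times:
  J1: completes at 14
  J2: completes at 17
  J3: completes at 30
Sum = 61
Average = 61/3
= 20.33


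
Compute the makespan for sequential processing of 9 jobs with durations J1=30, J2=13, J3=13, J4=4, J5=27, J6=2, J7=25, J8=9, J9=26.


Sequential makespan: sum all processing times
= 30 + 13 + 13 + 4 + 27 + 2 + 25 + 9 + 26
= 149 time units


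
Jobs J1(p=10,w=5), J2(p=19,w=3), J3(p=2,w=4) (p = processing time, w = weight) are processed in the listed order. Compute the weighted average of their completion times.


Completion times:
  J1: C=10, w×C=5×10=50
  J2: C=29, w×C=3×29=87
  J3: C=31, w×C=4×31=124
Sum w×C = 261
Sum w = 12
Weighted avg = 261/12
= 21.75


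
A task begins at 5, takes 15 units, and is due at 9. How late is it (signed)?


Completion = 5 + 15 = 20
Lateness = C - d = 20 - 9
= 11


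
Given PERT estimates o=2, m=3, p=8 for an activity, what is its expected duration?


te = (o + 4m + p) / 6
= (2 + 4×3 + 8) / 6
= (2 + 12 + 8) / 6
= 22 / 6
= 3.67


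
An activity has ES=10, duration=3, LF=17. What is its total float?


EF = ES + duration = 10 + 3 = 13
LS = LF - duration = 17 - 3 = 14
Total Float = LF - EF = 17 - 13
(or LS - ES = 14 - 10)
= 4


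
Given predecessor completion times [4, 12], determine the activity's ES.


ES = max of all predecessor completion times
Predecessors: [4, 12]
ES = max(4, 12)
= 12


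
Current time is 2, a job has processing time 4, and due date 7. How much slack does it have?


Slack = due - current_time - processing
= 7 - 2 - 4
= 1


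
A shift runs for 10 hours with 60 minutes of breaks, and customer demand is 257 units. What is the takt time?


Available = 10×60 - 60 = 540 min
Takt time = 540 / 257
= 2.10 min/unit


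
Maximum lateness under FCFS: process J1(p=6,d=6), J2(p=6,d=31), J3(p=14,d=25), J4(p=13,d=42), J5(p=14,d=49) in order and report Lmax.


Lateness per job (L = C - d):
  J1: C=6, d=6, L=0
  J2: C=12, d=31, L=-19
  J3: C=26, d=25, L=1
  J4: C=39, d=42, L=-3
  J5: C=53, d=49, L=4
Lmax = max(0, -19, 1, -3, 4)
= 4


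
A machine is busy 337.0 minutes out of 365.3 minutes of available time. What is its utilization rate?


Utilization = busy / total × 100
= 337.0 / 365.3 × 100
= 92.3%


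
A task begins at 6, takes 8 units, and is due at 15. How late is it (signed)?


Completion = 6 + 8 = 14
Lateness = C - d = 14 - 15
= -1


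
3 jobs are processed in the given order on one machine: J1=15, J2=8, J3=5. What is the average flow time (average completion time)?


Completion times:
  J1: completes at 15
  J2: completes at 23
  J3: completes at 28
Sum = 66
Average = 66/3
= 22.00


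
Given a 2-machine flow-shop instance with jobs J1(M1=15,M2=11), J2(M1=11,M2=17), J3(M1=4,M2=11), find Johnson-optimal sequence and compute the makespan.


Johnson's rule:
Group 1 (M1≤M2, sort by M1): ['J3', 'J2']
Group 2 (M1>M2, sort desc M2): ['J1']
Sequence: J3 → J2 → J1
Makespan calculation:
  J3: M1 done=4, M2 done=15
  J2: M1 done=15, M2 done=32
  J1: M1 done=30, M2 done=43
= Sequence: J3 → J2 → J1, Makespan: 43


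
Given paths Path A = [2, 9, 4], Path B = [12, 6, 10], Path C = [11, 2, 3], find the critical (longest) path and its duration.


Path A: 2 + 9 + 4 = 15
Path B: 12 + 6 + 10 = 28
Path C: 11 + 2 + 3 = 16
Critical path = longest = max(15, 28, 16)
= 28 (Path B)
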